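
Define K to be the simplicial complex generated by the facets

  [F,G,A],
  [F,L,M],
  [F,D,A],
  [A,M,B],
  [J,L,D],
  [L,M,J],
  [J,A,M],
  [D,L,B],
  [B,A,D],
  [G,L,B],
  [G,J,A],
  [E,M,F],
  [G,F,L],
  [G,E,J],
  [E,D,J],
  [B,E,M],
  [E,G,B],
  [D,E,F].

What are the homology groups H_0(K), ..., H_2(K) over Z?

Fix the vertex order A < B < D < E < F < G < J < L < M and write every simplex with vertices in increasing order. Then dim K = 2 and the simplices of K are:

  0-simplices (9): A, B, D, E, F, G, J, L, M
  1-simplices (27): AB, AD, AF, AG, AJ, AM, BD, BE, BG, BL, BM, DE, DF, DJ, DL, EF, EG, EJ, EM, FG, FL, FM, GJ, GL, JL, JM, LM
  2-simplices (18): ABD, ABM, ADF, AFG, AGJ, AJM, BDL, BEG, BEM, BGL, DEF, DEJ, DJL, EFM, EGJ, FGL, FLM, JLM

giving chain groups C_0 ≅ Z^9, C_1 ≅ Z^27, C_2 ≅ Z^18.

The boundary map ∂_1: C_1 → C_0 sends each edge [p,q] (with p < q) to q − p.
The resulting 9×27 matrix has rank 8, and its Smith normal form has invariant factors (1,1,1,1,1,1,1,1).

Boundary ∂_2: C_2 → C_1 acts by ∂[p,q,r] = [q,r] − [p,r] + [p,q]. For instance
  ∂AGJ = GJ − AJ + AG,
  ∂EGJ = GJ − EJ + EG.
The resulting 27×18 matrix has rank 17, and its Smith normal form has invariant factors (1,1,1,1,1,1,1,1,1,1,1,1,1,1,1,1,1).

From H_k ≅ ker(∂_k) / im(∂_{k+1}) we obtain:

  H_0: rank C_0 − rank ∂_1 = 9 − 8 = 1, and the invariant factors of ∂_1 are all 1, so H_0 ≅ Z.
  H_1: rank ker ∂_1 − rank ∂_2 = (27 − 8) − 17 = 2, and the invariant factors of ∂_2 are all 1, so H_1 ≅ Z^2.
  H_2: rank ker ∂_2 − rank ∂_3 = (18 − 17) − 0 = 1, and there is no ∂_3, so H_2 ≅ Z.

As a check, the Euler characteristic is 9 − 27 + 18 = 0, which agrees with 1 − 2 + 1 = 0.

H_0 ≅ Z,  H_1 ≅ Z^2,  H_2 ≅ Z.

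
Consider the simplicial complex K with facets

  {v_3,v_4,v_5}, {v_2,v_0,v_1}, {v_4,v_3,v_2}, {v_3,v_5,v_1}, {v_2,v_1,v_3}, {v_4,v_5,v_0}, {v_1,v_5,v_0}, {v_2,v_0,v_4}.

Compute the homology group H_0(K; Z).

H_0 ≅ Z.

Fix the vertex order v_0 < v_1 < v_2 < v_3 < v_4 < v_5 and write every simplex with vertices in increasing order. Then dim K = 2 and the simplices of K are:

  0-simplices (6): [v_0], [v_1], [v_2], [v_3], [v_4], [v_5]
  1-simplices (12): [v_0,v_1], [v_0,v_2], [v_0,v_4], [v_0,v_5], [v_1,v_2], [v_1,v_3], [v_1,v_5], [v_2,v_3], [v_2,v_4], [v_3,v_4], [v_3,v_5], [v_4,v_5]
  2-simplices (8): [v_0,v_1,v_2], [v_0,v_1,v_5], [v_0,v_2,v_4], [v_0,v_4,v_5], [v_1,v_2,v_3], [v_1,v_3,v_5], [v_2,v_3,v_4], [v_3,v_4,v_5]

Hence C_0 ≅ Z^6, C_1 ≅ Z^12, C_2 ≅ Z^8.

Boundary ∂_1: C_1 → C_0 is given by ∂[p,q] = [q] − [p]. For instance
  ∂[v_4,v_5] = [v_5] − [v_4].
The 6×12 boundary matrix has rank 5 and Smith normal form diag(1,1,1,1,1).

∂_2: C_2 → C_1 sends each 2-simplex [p,q,r] to [q,r] − [p,r] + [p,q]. For instance
  ∂[v_1,v_3,v_5] = [v_3,v_5] − [v_1,v_5] + [v_1,v_3],
  ∂[v_0,v_4,v_5] = [v_4,v_5] − [v_0,v_5] + [v_0,v_4].
The 12×8 boundary matrix has rank 7 and Smith normal form diag(1,1,1,1,1,1,1).

From H_k ≅ ker(∂_k) / im(∂_{k+1}) we obtain:

  H_0: rank C_0 − rank ∂_1 = 6 − 5 = 1, and the invariant factors of ∂_1 are all 1, so H_0 ≅ Z.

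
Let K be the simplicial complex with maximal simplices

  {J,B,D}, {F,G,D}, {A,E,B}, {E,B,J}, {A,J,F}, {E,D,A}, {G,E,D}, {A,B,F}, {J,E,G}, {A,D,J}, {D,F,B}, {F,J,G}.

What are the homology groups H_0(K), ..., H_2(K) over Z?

H_0 ≅ Z,  H_1 ≅ Z/2,  H_2 = 0.

Take the total order A < B < D < E < F < G < J on the vertex set. Then K (dimension 2) consists of the simplices:

  0-simplices (7): A, B, D, E, F, G, J
  1-simplices (18): AB, AD, AE, AF, AJ, BD, BE, BF, BJ, DE, DF, DG, DJ, EG, EJ, FG, FJ, GJ
  2-simplices (12): ABE, ABF, ADE, ADJ, AFJ, BDF, BDJ, BEJ, DEG, DFG, EGJ, FGJ

so the chain groups are C_0 ≅ Z^7, C_1 ≅ Z^18, C_2 ≅ Z^12.

∂_1: C_1 → C_0 is given by ∂[p,q] = [q] − [p].
This gives a 7×18 integer matrix of rank 6; reducing to Smith normal form yields diagonal entries (1,1,1,1,1,1).

Boundary ∂_2: C_2 → C_1 sends each 2-simplex [p,q,r] to [q,r] − [p,r] + [p,q]. For instance
  ∂DEG = EG − DG + DE,
  ∂AFJ = FJ − AJ + AF.
The 18×12 boundary matrix has rank 12 and Smith normal form diag(1,1,1,1,1,1,1,1,1,1,1,2).

Now H_k = ker ∂_k / im ∂_{k+1}, so:

  H_0: rank C_0 − rank ∂_1 = 7 − 6 = 1, and the invariant factors of ∂_1 are all 1, so H_0 = Z.
  H_1: rank ker ∂_1 − rank ∂_2 = (18 − 6) − 12 = 0, and ∂_2 has invariant factor 2 > 1, so H_1 = Z/2.
  H_2: rank ker ∂_2 − rank ∂_3 = (12 − 12) − 0 = 0, and there is no ∂_3, so H_2 = 0.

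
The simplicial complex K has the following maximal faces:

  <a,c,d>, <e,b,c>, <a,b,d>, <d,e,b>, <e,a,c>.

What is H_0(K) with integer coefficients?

H_0 ≅ Z.

Fix the vertex order a < b < c < d < e and write every simplex with vertices in increasing order. Then dim K = 2 and the simplices of K are:

  0-simplices (5): a, b, c, d, e
  1-simplices (10): ab, ac, ad, ae, bc, bd, be, cd, ce, de
  2-simplices (5): abd, acd, ace, bce, bde

giving chain groups C_0 ≅ Z^5, C_1 ≅ Z^10, C_2 ≅ Z^5.

The boundary map ∂_1: C_1 → C_0 sends each edge [p,q] (with p < q) to q − p. For instance
  ∂ae = e − a.
As a 5×10 matrix over Z this has rank 4, with invariant factors (1,1,1,1).

Boundary ∂_2: C_2 → C_1 sends each 2-simplex [p,q,r] to [q,r] − [p,r] + [p,q]. For instance
  ∂ace = ce − ae + ac,
  ∂bce = ce − be + bc.
The 10×5 boundary matrix has rank 5 and Smith normal form diag(1,1,1,1,1).

Reading off H_k = ker ∂_k / im ∂_{k+1}:

  H_0: rank C_0 − rank ∂_1 = 5 − 4 = 1, and the invariant factors of ∂_1 are all 1, so H_0 = Z.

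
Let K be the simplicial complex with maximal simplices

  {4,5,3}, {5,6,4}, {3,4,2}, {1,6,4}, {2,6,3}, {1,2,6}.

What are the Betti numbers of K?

Take the total order 1 < 2 < 3 < 4 < 5 < 6 on the vertex set. Then K (dimension 2) consists of the simplices:

  0-simplices (6): [1], [2], [3], [4], [5], [6]
  1-simplices (12): [1,2], [1,4], [1,6], [2,3], [2,4], [2,6], [3,4], [3,5], [3,6], [4,5], [4,6], [5,6]
  2-simplices (6): [1,2,6], [1,4,6], [2,3,4], [2,3,6], [3,4,5], [4,5,6]

so the chain groups are C_0 ≅ Z^6, C_1 ≅ Z^12, C_2 ≅ Z^6.

The boundary map ∂_1: C_1 → C_0 maps an edge to its endpoints' difference, ∂[p,q] = q − p.
As a 6×12 matrix over Z this has rank 5, with invariant factors (1,1,1,1,1).

Boundary ∂_2: C_2 → C_1 maps a triangle to the signed sum of its edges. For instance
  ∂[4,5,6] = [5,6] − [4,6] + [4,5],
  ∂[2,3,4] = [3,4] − [2,4] + [2,3].
The 12×6 boundary matrix has rank 6 and Smith normal form diag(1,1,1,1,1,1).

Computing H_k = (kernel of ∂_k) / (image of ∂_{k+1}):

  H_0: rank C_0 − rank ∂_1 = 6 − 5 = 1, and the invariant factors of ∂_1 are all 1, so H_0 ≅ Z.
  H_1: rank ker ∂_1 − rank ∂_2 = (12 − 5) − 6 = 1, and the invariant factors of ∂_2 are all 1, so H_1 ≅ Z.
  H_2: rank ker ∂_2 − rank ∂_3 = (6 − 6) − 0 = 0, and there is no ∂_3, so H_2 ≅ 0.

Hence the Betti numbers are b_0 = 1, b_1 = 1, b_2 = 0.

b_0 = 1, b_1 = 1, b_2 = 0.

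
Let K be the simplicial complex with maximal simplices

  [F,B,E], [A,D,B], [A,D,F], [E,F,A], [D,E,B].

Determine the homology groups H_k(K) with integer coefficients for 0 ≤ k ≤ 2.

Take the total order A < B < D < E < F on the vertex set. Then K (dimension 2) consists of the simplices:

  0-simplices (5): A, B, D, E, F
  1-simplices (10): AB, AD, AE, AF, BD, BE, BF, DE, DF, EF
  2-simplices (5): ABD, ADF, AEF, BDE, BEF

so the chain groups are C_0 ≅ Z^5, C_1 ≅ Z^10, C_2 ≅ Z^5.

Boundary ∂_1: C_1 → C_0 is given by ∂[p,q] = [q] − [p]. For instance
  ∂AD = D − A.
As a 5×10 matrix over Z this has rank 4, with invariant factors (1,1,1,1).

∂_2: C_2 → C_1 maps a triangle to the signed sum of its edges. For instance
  ∂ABD = BD − AD + AB,
  ∂BEF = EF − BF + BE.
This gives a 10×5 integer matrix of rank 5; reducing to Smith normal form yields diagonal entries (1,1,1,1,1).

Computing H_k = (kernel of ∂_k) / (image of ∂_{k+1}):

  H_0: rank C_0 − rank ∂_1 = 5 − 4 = 1, and the invariant factors of ∂_1 are all 1, so H_0 ≅ Z.
  H_1: rank ker ∂_1 − rank ∂_2 = (10 − 4) − 5 = 1, and the invariant factors of ∂_2 are all 1, so H_1 ≅ Z.
  H_2: rank ker ∂_2 − rank ∂_3 = (5 − 5) − 0 = 0, and there is no ∂_3, so H_2 ≅ 0.

H_0 ≅ Z,  H_1 ≅ Z,  H_2 = 0.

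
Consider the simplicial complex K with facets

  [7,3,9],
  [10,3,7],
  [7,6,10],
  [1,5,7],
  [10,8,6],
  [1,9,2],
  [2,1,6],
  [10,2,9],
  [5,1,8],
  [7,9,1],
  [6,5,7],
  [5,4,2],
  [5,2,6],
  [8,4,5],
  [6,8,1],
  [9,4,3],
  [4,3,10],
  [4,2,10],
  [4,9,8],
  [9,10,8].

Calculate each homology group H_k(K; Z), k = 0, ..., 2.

Take the total order 1 < 2 < 3 < 4 < 5 < 6 < 7 < 8 < 9 < 10 on the vertex set. Then K (dimension 2) consists of the simplices:

  0-simplices (10): [1], [2], [3], [4], [5], [6], [7], [8], [9], [10]
  1-simplices (30): (30 of them)
  2-simplices (20): (20 of them)

Hence C_0 ≅ Z^10, C_1 ≅ Z^30, C_2 ≅ Z^20.

The boundary map ∂_1: C_1 → C_0 maps an edge to its endpoints' difference, ∂[p,q] = q − p.
The 10×30 boundary matrix has rank 9 and Smith normal form diag(1,1,1,1,1,1,1,1,1).

∂_2: C_2 → C_1 maps a triangle to the signed sum of its edges. For instance
  ∂[1,6,8] = [6,8] − [1,8] + [1,6],
  ∂[2,5,6] = [5,6] − [2,6] + [2,5].
This gives a 30×20 integer matrix of rank 20; reducing to Smith normal form yields diagonal entries (1,1,1,1,1,1,1,1,1,1,1,1,1,1,1,1,1,1,1,2).

Reading off H_k = ker ∂_k / im ∂_{k+1}:

  H_0: rank C_0 − rank ∂_1 = 10 − 9 = 1, and the invariant factors of ∂_1 are all 1, so H_0 ≅ Z.
  H_1: rank ker ∂_1 − rank ∂_2 = (30 − 9) − 20 = 1, and ∂_2 has invariant factor 2 > 1, so H_1 ≅ Z ⊕ Z/2.
  H_2: rank ker ∂_2 − rank ∂_3 = (20 − 20) − 0 = 0, and there is no ∂_3, so H_2 ≅ 0.

H_0 = Z,  H_1 = Z ⊕ Z/2,  H_2 = 0.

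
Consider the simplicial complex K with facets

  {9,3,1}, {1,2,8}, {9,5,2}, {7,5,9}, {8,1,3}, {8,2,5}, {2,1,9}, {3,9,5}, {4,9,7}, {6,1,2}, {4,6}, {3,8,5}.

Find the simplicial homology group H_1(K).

Take the total order 1 < 2 < 3 < 4 < 5 < 6 < 7 < 8 < 9 on the vertex set. Then K (dimension 2) consists of the simplices:

  0-simplices (9): [1], [2], [3], [4], [5], [6], [7], [8], [9]
  1-simplices (19): [1,2], [1,3], [1,6], [1,8], [1,9], [2,5], [2,6], [2,8], [2,9], [3,5], [3,8], [3,9], [4,6], [4,7], [4,9], [5,7], [5,8], [5,9], [7,9]
  2-simplices (11): [1,2,6], [1,2,8], [1,2,9], [1,3,8], [1,3,9], [2,5,8], [2,5,9], [3,5,8], [3,5,9], [4,7,9], [5,7,9]

so the chain groups are C_0 ≅ Z^9, C_1 ≅ Z^19, C_2 ≅ Z^11.

Boundary ∂_1: C_1 → C_0 sends each edge [p,q] (with p < q) to q − p.
The 9×19 boundary matrix has rank 8 and Smith normal form diag(1,1,1,1,1,1,1,1).

Boundary ∂_2: C_2 → C_1 sends each 2-simplex [p,q,r] to [q,r] − [p,r] + [p,q]. For instance
  ∂[1,3,8] = [3,8] − [1,8] + [1,3],
  ∂[1,2,6] = [2,6] − [1,6] + [1,2].
The 19×11 boundary matrix has rank 10 and Smith normal form diag(1,1,1,1,1,1,1,1,1,1).

From H_k ≅ ker(∂_k) / im(∂_{k+1}) we obtain:

  H_1: rank ker ∂_1 − rank ∂_2 = (19 − 8) − 10 = 1, and the invariant factors of ∂_2 are all 1, so H_1 = Z.

H_1 = Z.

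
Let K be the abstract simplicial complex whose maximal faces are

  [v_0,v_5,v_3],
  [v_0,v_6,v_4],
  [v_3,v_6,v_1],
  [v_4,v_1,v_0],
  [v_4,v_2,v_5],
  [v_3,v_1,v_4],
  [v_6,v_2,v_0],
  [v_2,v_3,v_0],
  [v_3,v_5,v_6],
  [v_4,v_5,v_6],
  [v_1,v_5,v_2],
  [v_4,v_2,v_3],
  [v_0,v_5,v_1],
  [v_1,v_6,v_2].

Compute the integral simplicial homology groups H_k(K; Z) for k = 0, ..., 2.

K has 7 vertices, 21 edges, 14 triangles.
rank ∂_0 = 0, rank ∂_1 = 6 ⇒ b_0 = 7 − 0 − 6 = 1; all invariant factors of ∂_1 are 1 so no torsion. So H_0 = Z.
rank ∂_1 = 6, rank ∂_2 = 13 ⇒ b_1 = 21 − 6 − 13 = 2; all invariant factors of ∂_2 are 1 so no torsion. So H_1 = Z^2.
rank ∂_2 = 13, rank ∂_3 = 0 ⇒ b_2 = 14 − 13 − 0 = 1. So H_2 = Z.

H_0 ≅ Z,  H_1 ≅ Z^2,  H_2 ≅ Z.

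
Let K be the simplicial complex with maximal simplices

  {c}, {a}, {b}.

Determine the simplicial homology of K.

H_0 ≅ Z^3.

Take the total order a < b < c on the vertex set. Then K (dimension 0) consists of the simplices:

  0-simplices (3): a, b, c

giving chain groups C_0 ≅ Z^3.

Reading off H_k = ker ∂_k / im ∂_{k+1}:

  H_0: rank C_0 − rank ∂_1 = 3 − 0 = 3, and there is no ∂_1, so H_0 ≅ Z^3.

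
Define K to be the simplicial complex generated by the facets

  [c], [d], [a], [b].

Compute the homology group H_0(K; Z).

H_0 = Z^4.

Fix the vertex order a < b < c < d and write every simplex with vertices in increasing order. Then dim K = 0 and the simplices of K are:

  0-simplices (4): a, b, c, d

giving chain groups C_0 ≅ Z^4.

From H_k ≅ ker(∂_k) / im(∂_{k+1}) we obtain:

  H_0: rank C_0 − rank ∂_1 = 4 − 0 = 4, and there is no ∂_1, so H_0 ≅ Z^4.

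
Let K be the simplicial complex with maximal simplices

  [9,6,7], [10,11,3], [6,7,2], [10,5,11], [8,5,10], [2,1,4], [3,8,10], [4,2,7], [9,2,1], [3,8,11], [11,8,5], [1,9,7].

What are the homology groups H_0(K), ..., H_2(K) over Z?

Fix the vertex order 1 < 2 < 3 < 4 < 5 < 6 < 7 < 8 < 9 < 10 < 11 and write every simplex with vertices in increasing order. Then dim K = 2 and the simplices of K are:

  0-simplices (11): [1], [2], [3], [4], [5], [6], [7], [8], [9], [10], [11]
  1-simplices (21): [1,2], [1,4], [1,7], [1,9], [2,4], [2,6], [2,7], [2,9], [3,8], [3,10], [3,11], [4,7], [5,8], [5,10], [5,11], [6,7], [6,9], [7,9], [8,10], [8,11], [10,11]
  2-simplices (12): [1,2,4], [1,2,9], [1,7,9], [2,4,7], [2,6,7], [3,8,10], [3,8,11], [3,10,11], [5,8,10], [5,8,11], [5,10,11], [6,7,9]

Hence C_0 ≅ Z^11, C_1 ≅ Z^21, C_2 ≅ Z^12.

Boundary ∂_1: C_1 → C_0 sends each edge [p,q] (with p < q) to q − p. For instance
  ∂[8,10] = [10] − [8].
This gives a 11×21 integer matrix of rank 9; reducing to Smith normal form yields diagonal entries (1,1,1,1,1,1,1,1,1).

The boundary map ∂_2: C_2 → C_1 acts by ∂[p,q,r] = [q,r] − [p,r] + [p,q]. For instance
  ∂[1,2,4] = [2,4] − [1,4] + [1,2],
  ∂[2,4,7] = [4,7] − [2,7] + [2,4].
This gives a 21×12 integer matrix of rank 11; reducing to Smith normal form yields diagonal entries (1,1,1,1,1,1,1,1,1,1,1).

Now H_k = ker ∂_k / im ∂_{k+1}, so:

  H_0: rank C_0 − rank ∂_1 = 11 − 9 = 2, and the invariant factors of ∂_1 are all 1, so H_0 ≅ Z^2.
  H_1: rank ker ∂_1 − rank ∂_2 = (21 − 9) − 11 = 1, and the invariant factors of ∂_2 are all 1, so H_1 ≅ Z.
  H_2: rank ker ∂_2 − rank ∂_3 = (12 − 11) − 0 = 1, and there is no ∂_3, so H_2 ≅ Z.

As a check, the Euler characteristic is 11 − 21 + 12 = 2, which agrees with 2 − 1 + 1 = 2.

H_0 = Z^2,  H_1 = Z,  H_2 = Z.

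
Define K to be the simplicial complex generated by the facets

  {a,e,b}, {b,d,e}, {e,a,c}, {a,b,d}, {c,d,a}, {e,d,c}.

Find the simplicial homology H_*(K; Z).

Fix the vertex order a < b < c < d < e and write every simplex with vertices in increasing order. Then dim K = 2 and the simplices of K are:

  0-simplices (5): a, b, c, d, e
  1-simplices (9): ab, ac, ad, ae, bd, be, cd, ce, de
  2-simplices (6): abd, abe, acd, ace, bde, cde

giving chain groups C_0 ≅ Z^5, C_1 ≅ Z^9, C_2 ≅ Z^6.

The boundary map ∂_1: C_1 → C_0 maps an edge to its endpoints' difference, ∂[p,q] = q − p. For instance
  ∂ce = e − c.
This gives a 5×9 integer matrix of rank 4; reducing to Smith normal form yields diagonal entries (1,1,1,1).

∂_2: C_2 → C_1 acts by ∂[p,q,r] = [q,r] − [p,r] + [p,q]. For instance
  ∂acd = cd − ad + ac,
  ∂abd = bd − ad + ab.
The 9×6 boundary matrix has rank 5 and Smith normal form diag(1,1,1,1,1).

Computing H_k = (kernel of ∂_k) / (image of ∂_{k+1}):

  H_0: rank C_0 − rank ∂_1 = 5 − 4 = 1, and the invariant factors of ∂_1 are all 1, so H_0 = Z.
  H_1: rank ker ∂_1 − rank ∂_2 = (9 − 4) − 5 = 0, and the invariant factors of ∂_2 are all 1, so H_1 = 0.
  H_2: rank ker ∂_2 − rank ∂_3 = (6 − 5) − 0 = 1, and there is no ∂_3, so H_2 = Z.

As a check, the Euler characteristic is 5 − 9 + 6 = 2, which agrees with 1 − 0 + 1 = 2.
(K is a triangulation of the 2-sphere S^2.)

H_0 ≅ Z,  H_1 = 0,  H_2 ≅ Z.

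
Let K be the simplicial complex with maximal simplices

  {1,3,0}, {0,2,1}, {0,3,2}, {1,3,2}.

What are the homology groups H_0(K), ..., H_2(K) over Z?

H_0 = Z,  H_1 = 0,  H_2 = Z.

Order the vertices as 0 < 1 < 2 < 3. Listing each simplex with vertices in this order, K has dimension 2 with simplices:

  0-simplices (4): [0], [1], [2], [3]
  1-simplices (6): [0,1], [0,2], [0,3], [1,2], [1,3], [2,3]
  2-simplices (4): [0,1,2], [0,1,3], [0,2,3], [1,2,3]

so the chain groups are C_0 ≅ Z^4, C_1 ≅ Z^6, C_2 ≅ Z^4.

Boundary ∂_1: C_1 → C_0 is given by ∂[p,q] = [q] − [p].
The resulting 4×6 matrix has rank 3, and its Smith normal form has invariant factors (1,1,1).

Boundary ∂_2: C_2 → C_1 maps a triangle to the signed sum of its edges. For instance
  ∂[0,2,3] = [2,3] − [0,3] + [0,2],
  ∂[0,1,3] = [1,3] − [0,3] + [0,1].
The 6×4 boundary matrix has rank 3 and Smith normal form diag(1,1,1).

Computing H_k = (kernel of ∂_k) / (image of ∂_{k+1}):

  H_0: rank C_0 − rank ∂_1 = 4 − 3 = 1, and the invariant factors of ∂_1 are all 1, so H_0 ≅ Z.
  H_1: rank ker ∂_1 − rank ∂_2 = (6 − 3) − 3 = 0, and the invariant factors of ∂_2 are all 1, so H_1 ≅ 0.
  H_2: rank ker ∂_2 − rank ∂_3 = (4 − 3) − 0 = 1, and there is no ∂_3, so H_2 ≅ Z.

As a check, the Euler characteristic is 4 − 6 + 4 = 2, which agrees with 1 − 0 + 1 = 2.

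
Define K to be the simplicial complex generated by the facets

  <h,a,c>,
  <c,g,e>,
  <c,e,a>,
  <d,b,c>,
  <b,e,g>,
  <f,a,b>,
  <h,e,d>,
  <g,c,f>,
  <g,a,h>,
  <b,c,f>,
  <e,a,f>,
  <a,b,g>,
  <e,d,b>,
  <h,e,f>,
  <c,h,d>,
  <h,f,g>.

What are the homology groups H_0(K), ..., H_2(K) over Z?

H_0 = Z,  H_1 = Z^2,  H_2 = Z.

K has 8 vertices, 24 edges, 16 triangles.
rank ∂_0 = 0, rank ∂_1 = 7 ⇒ b_0 = 8 − 0 − 7 = 1; all invariant factors of ∂_1 are 1 so no torsion. So H_0 = Z.
rank ∂_1 = 7, rank ∂_2 = 15 ⇒ b_1 = 24 − 7 − 15 = 2; all invariant factors of ∂_2 are 1 so no torsion. So H_1 = Z^2.
rank ∂_2 = 15, rank ∂_3 = 0 ⇒ b_2 = 16 − 15 − 0 = 1. So H_2 = Z.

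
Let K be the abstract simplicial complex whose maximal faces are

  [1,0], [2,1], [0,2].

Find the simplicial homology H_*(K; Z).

Fix the vertex order 0 < 1 < 2 and write every simplex with vertices in increasing order. Then dim K = 1 and the simplices of K are:

  0-simplices (3): [0], [1], [2]
  1-simplices (3): [0,1], [0,2], [1,2]

giving chain groups C_0 ≅ Z^3, C_1 ≅ Z^3.

The boundary map ∂_1: C_1 → C_0 is given by ∂[p,q] = [q] − [p].
The resulting 3×3 matrix has rank 2, and its Smith normal form has invariant factors (1,1).

Reading off H_k = ker ∂_k / im ∂_{k+1}:

  H_0: rank C_0 − rank ∂_1 = 3 − 2 = 1, and the invariant factors of ∂_1 are all 1, so H_0 = Z.
  H_1: rank ker ∂_1 − rank ∂_2 = (3 − 2) − 0 = 1, and there is no ∂_2, so H_1 = Z.

As a check, the Euler characteristic is 3 − 3 = 0, which agrees with 1 − 1 = 0.

H_0 = Z,  H_1 = Z.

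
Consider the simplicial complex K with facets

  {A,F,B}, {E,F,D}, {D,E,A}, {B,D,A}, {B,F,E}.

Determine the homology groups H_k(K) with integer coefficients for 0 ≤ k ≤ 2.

H_0 = Z,  H_1 = Z,  H_2 = 0.

Take the total order A < B < D < E < F on the vertex set. Then K (dimension 2) consists of the simplices:

  0-simplices (5): A, B, D, E, F
  1-simplices (10): AB, AD, AE, AF, BD, BE, BF, DE, DF, EF
  2-simplices (5): ABD, ABF, ADE, BEF, DEF

Hence C_0 ≅ Z^5, C_1 ≅ Z^10, C_2 ≅ Z^5.

∂_1: C_1 → C_0 maps an edge to its endpoints' difference, ∂[p,q] = q − p.
The 5×10 boundary matrix has rank 4 and Smith normal form diag(1,1,1,1).

∂_2: C_2 → C_1 acts by ∂[p,q,r] = [q,r] − [p,r] + [p,q]. For instance
  ∂ABD = BD − AD + AB,
  ∂BEF = EF − BF + BE.
This gives a 10×5 integer matrix of rank 5; reducing to Smith normal form yields diagonal entries (1,1,1,1,1).

Now H_k = ker ∂_k / im ∂_{k+1}, so:

  H_0: rank C_0 − rank ∂_1 = 5 − 4 = 1, and the invariant factors of ∂_1 are all 1, so H_0 ≅ Z.
  H_1: rank ker ∂_1 − rank ∂_2 = (10 − 4) − 5 = 1, and the invariant factors of ∂_2 are all 1, so H_1 ≅ Z.
  H_2: rank ker ∂_2 − rank ∂_3 = (5 − 5) − 0 = 0, and there is no ∂_3, so H_2 ≅ 0.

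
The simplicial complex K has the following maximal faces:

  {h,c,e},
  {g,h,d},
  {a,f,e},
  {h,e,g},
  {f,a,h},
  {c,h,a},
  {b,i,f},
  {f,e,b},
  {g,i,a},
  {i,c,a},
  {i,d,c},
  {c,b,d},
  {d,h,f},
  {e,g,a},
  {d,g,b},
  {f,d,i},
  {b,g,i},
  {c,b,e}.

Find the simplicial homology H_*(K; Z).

Take the total order a < b < c < d < e < f < g < h < i on the vertex set. Then K (dimension 2) consists of the simplices:

  0-simplices (9): a, b, c, d, e, f, g, h, i
  1-simplices (27): ac, ae, af, ag, ah, ai, bc, bd, be, bf, bg, bi, cd, ce, ch, ci, df, dg, dh, di, ef, eg, eh, fh, fi, gh, gi
  2-simplices (18): ach, aci, aef, aeg, afh, agi, bcd, bce, bdg, bef, bfi, bgi, cdi, ceh, dfh, dfi, dgh, egh

Hence C_0 ≅ Z^9, C_1 ≅ Z^27, C_2 ≅ Z^18.

Boundary ∂_1: C_1 → C_0 maps an edge to its endpoints' difference, ∂[p,q] = q − p. For instance
  ∂bd = d − b.
This gives a 9×27 integer matrix of rank 8; reducing to Smith normal form yields diagonal entries (1,1,1,1,1,1,1,1).

∂_2: C_2 → C_1 maps a triangle to the signed sum of its edges. For instance
  ∂afh = fh − ah + af,
  ∂agi = gi − ai + ag.
This gives a 27×18 integer matrix of rank 18; reducing to Smith normal form yields diagonal entries (1,1,1,1,1,1,1,1,1,1,1,1,1,1,1,1,1,2).

Reading off H_k = ker ∂_k / im ∂_{k+1}:

  H_0: rank C_0 − rank ∂_1 = 9 − 8 = 1, and the invariant factors of ∂_1 are all 1, so H_0 ≅ Z.
  H_1: rank ker ∂_1 − rank ∂_2 = (27 − 8) − 18 = 1, and ∂_2 has invariant factor 2 > 1, so H_1 ≅ Z × Z/2.
  H_2: rank ker ∂_2 − rank ∂_3 = (18 − 18) − 0 = 0, and there is no ∂_3, so H_2 ≅ 0.

(K is a triangulation of the Klein bottle.)

H_0 = Z,  H_1 = Z × Z/2,  H_2 = 0.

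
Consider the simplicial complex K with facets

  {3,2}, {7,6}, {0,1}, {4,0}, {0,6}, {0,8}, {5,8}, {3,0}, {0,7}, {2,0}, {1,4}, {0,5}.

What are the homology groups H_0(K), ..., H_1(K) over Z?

H_0 = Z,  H_1 = Z^4.

Order the vertices as 0 < 1 < 2 < 3 < 4 < 5 < 6 < 7 < 8. Listing each simplex with vertices in this order, K has dimension 1 with simplices:

  0-simplices (9): [0], [1], [2], [3], [4], [5], [6], [7], [8]
  1-simplices (12): [0,1], [0,2], [0,3], [0,4], [0,5], [0,6], [0,7], [0,8], [1,4], [2,3], [5,8], [6,7]

giving chain groups C_0 ≅ Z^9, C_1 ≅ Z^12.

Boundary ∂_1: C_1 → C_0 is given by ∂[p,q] = [q] − [p]. For instance
  ∂[0,4] = [4] − [0].
The 9×12 boundary matrix has rank 8 and Smith normal form diag(1,1,1,1,1,1,1,1).

Now H_k = ker ∂_k / im ∂_{k+1}, so:

  H_0: rank C_0 − rank ∂_1 = 9 − 8 = 1, and the invariant factors of ∂_1 are all 1, so H_0 = Z.
  H_1: rank ker ∂_1 − rank ∂_2 = (12 − 8) − 0 = 4, and there is no ∂_2, so H_1 = Z^4.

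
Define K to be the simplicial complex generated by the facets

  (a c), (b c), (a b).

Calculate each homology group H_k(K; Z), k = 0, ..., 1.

Fix the vertex order a < b < c and write every simplex with vertices in increasing order. Then dim K = 1 and the simplices of K are:

  0-simplices (3): a, b, c
  1-simplices (3): ab, ac, bc

giving chain groups C_0 ≅ Z^3, C_1 ≅ Z^3.

Boundary ∂_1: C_1 → C_0 is given by ∂[p,q] = [q] − [p]. For instance
  ∂ac = c − a.
This gives a 3×3 integer matrix of rank 2; reducing to Smith normal form yields diagonal entries (1,1).

Now H_k = ker ∂_k / im ∂_{k+1}, so:

  H_0: rank C_0 − rank ∂_1 = 3 − 2 = 1, and the invariant factors of ∂_1 are all 1, so H_0 = Z.
  H_1: rank ker ∂_1 − rank ∂_2 = (3 − 2) − 0 = 1, and there is no ∂_2, so H_1 = Z.

H_0 = Z,  H_1 = Z.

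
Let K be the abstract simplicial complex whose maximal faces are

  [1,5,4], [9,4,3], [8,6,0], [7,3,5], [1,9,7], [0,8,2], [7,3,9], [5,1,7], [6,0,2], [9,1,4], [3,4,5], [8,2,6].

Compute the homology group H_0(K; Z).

K has 10 vertices, 18 edges, 12 triangles.
rank ∂_0 = 0, rank ∂_1 = 8 ⇒ b_0 = 10 − 0 − 8 = 2; all invariant factors of ∂_1 are 1 so no torsion. So H_0 ≅ Z^2.

H_0 ≅ Z^2.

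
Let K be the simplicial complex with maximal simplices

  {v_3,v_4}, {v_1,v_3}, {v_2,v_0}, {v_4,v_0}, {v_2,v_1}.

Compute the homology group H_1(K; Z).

We work with the vertex ordering v_0 < v_1 < v_2 < v_3 < v_4. The simplices of K, each written with vertices in increasing order, are:

  0-simplices (5): [v_0], [v_1], [v_2], [v_3], [v_4]
  1-simplices (5): [v_0,v_2], [v_0,v_4], [v_1,v_2], [v_1,v_3], [v_3,v_4]

so the chain groups are C_0 ≅ Z^5, C_1 ≅ Z^5.

Boundary ∂_1: C_1 → C_0 sends each edge [p,q] (with p < q) to q − p. For instance
  ∂[v_3,v_4] = [v_4] − [v_3].
As a 5×5 matrix over Z this has rank 4, with invariant factors (1,1,1,1).

From H_k ≅ ker(∂_k) / im(∂_{k+1}) we obtain:

  H_1: rank ker ∂_1 − rank ∂_2 = (5 − 4) − 0 = 1, and there is no ∂_2, so H_1 = Z.

(K is a triangulation of the circle S^1.)

H_1 = Z.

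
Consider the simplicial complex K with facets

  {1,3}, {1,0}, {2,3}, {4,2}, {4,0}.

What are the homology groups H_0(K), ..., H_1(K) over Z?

H_0 ≅ Z,  H_1 ≅ Z.

K has 5 vertices, 5 edges.
rank ∂_0 = 0, rank ∂_1 = 4 ⇒ b_0 = 5 − 0 − 4 = 1; all invariant factors of ∂_1 are 1 so no torsion. So H_0 ≅ Z.
rank ∂_1 = 4, rank ∂_2 = 0 ⇒ b_1 = 5 − 4 − 0 = 1. So H_1 ≅ Z.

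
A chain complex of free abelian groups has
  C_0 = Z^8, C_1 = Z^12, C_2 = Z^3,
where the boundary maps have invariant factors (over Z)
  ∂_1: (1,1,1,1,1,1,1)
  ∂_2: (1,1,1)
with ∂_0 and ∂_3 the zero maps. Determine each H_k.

H_0: b_0 = 8 − 0 − 7 = 1; torsion from ∂_1 factors > 1: none. So H_0 = Z.
H_1: b_1 = 12 − 7 − 3 = 2; torsion from ∂_2 factors > 1: none. So H_1 = Z^2.
H_2: b_2 = 3 − 3 − 0 = 0; torsion from ∂_3 factors > 1: none. So H_2 = 0.

H_0 = Z,  H_1 = Z^2,  H_2 = 0.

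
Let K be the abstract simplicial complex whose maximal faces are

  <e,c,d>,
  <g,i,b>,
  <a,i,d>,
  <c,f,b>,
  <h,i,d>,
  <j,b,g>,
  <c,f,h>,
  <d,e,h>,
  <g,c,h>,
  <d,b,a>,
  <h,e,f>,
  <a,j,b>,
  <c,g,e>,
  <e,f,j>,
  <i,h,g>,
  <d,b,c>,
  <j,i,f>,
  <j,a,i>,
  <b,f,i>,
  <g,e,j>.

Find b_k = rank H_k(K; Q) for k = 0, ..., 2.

b_0 = 1, b_1 = 1, b_2 = 0.

Fix the vertex order a < b < c < d < e < f < g < h < i < j and write every simplex with vertices in increasing order. Then dim K = 2 and the simplices of K are:

  0-simplices (10): a, b, c, d, e, f, g, h, i, j
  1-simplices (30): ab, ad, ai, aj, bc, bd, bf, bg, bi, bj, cd, ce, cf, cg, ch, de, dh, di, ef, eg, eh, ej, fh, fi, fj, gh, gi, gj, hi, ij
  2-simplices (20): abd, abj, adi, aij, bcd, bcf, bfi, bgi, bgj, cde, ceg, cfh, cgh, deh, dhi, efh, efj, egj, fij, ghi

so the chain groups are C_0 ≅ Z^10, C_1 ≅ Z^30, C_2 ≅ Z^20.

∂_1: C_1 → C_0 maps an edge to its endpoints' difference, ∂[p,q] = q − p. For instance
  ∂bj = j − b.
The resulting 10×30 matrix has rank 9, and its Smith normal form has invariant factors (1,1,1,1,1,1,1,1,1).

∂_2: C_2 → C_1 acts by ∂[p,q,r] = [q,r] − [p,r] + [p,q]. For instance
  ∂bgi = gi − bi + bg,
  ∂bgj = gj − bj + bg.
As a 30×20 matrix over Z this has rank 20, with invariant factors (1,1,1,1,1,1,1,1,1,1,1,1,1,1,1,1,1,1,1,2).

Now H_k = ker ∂_k / im ∂_{k+1}, so:

  H_0: rank C_0 − rank ∂_1 = 10 − 9 = 1, and the invariant factors of ∂_1 are all 1, so H_0 ≅ Z.
  H_1: rank ker ∂_1 − rank ∂_2 = (30 − 9) − 20 = 1, and ∂_2 has invariant factor 2 > 1, so H_1 ≅ Z ⊕ Z/2.
  H_2: rank ker ∂_2 − rank ∂_3 = (20 − 20) − 0 = 0, and there is no ∂_3, so H_2 ≅ 0.

Hence the Betti numbers are b_0 = 1, b_1 = 1, b_2 = 0.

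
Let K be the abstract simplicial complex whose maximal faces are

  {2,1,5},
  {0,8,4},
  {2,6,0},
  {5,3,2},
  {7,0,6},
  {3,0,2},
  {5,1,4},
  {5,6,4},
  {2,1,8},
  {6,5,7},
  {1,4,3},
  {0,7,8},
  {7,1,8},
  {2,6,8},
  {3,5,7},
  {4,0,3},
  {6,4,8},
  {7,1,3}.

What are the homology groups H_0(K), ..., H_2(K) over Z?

Take the total order 0 < 1 < 2 < 3 < 4 < 5 < 6 < 7 < 8 on the vertex set. Then K (dimension 2) consists of the simplices:

  0-simplices (9): [0], [1], [2], [3], [4], [5], [6], [7], [8]
  1-simplices (27): (27 of them)
  2-simplices (18): [0,2,3], [0,2,6], [0,3,4], [0,4,8], [0,6,7], [0,7,8], [1,2,5], [1,2,8], [1,3,4], [1,3,7], [1,4,5], [1,7,8], [2,3,5], [2,6,8], [3,5,7], [4,5,6], [4,6,8], [5,6,7]

Hence C_0 ≅ Z^9, C_1 ≅ Z^27, C_2 ≅ Z^18.

The boundary map ∂_1: C_1 → C_0 maps an edge to its endpoints' difference, ∂[p,q] = q − p. For instance
  ∂[0,7] = [7] − [0].
As a 9×27 matrix over Z this has rank 8, with invariant factors (1,1,1,1,1,1,1,1).

∂_2: C_2 → C_1 acts by ∂[p,q,r] = [q,r] − [p,r] + [p,q]. For instance
  ∂[1,2,8] = [2,8] − [1,8] + [1,2],
  ∂[2,6,8] = [6,8] − [2,8] + [2,6].
The 27×18 boundary matrix has rank 18 and Smith normal form diag(1,1,1,1,1,1,1,1,1,1,1,1,1,1,1,1,1,2).

Computing H_k = (kernel of ∂_k) / (image of ∂_{k+1}):

  H_0: rank C_0 − rank ∂_1 = 9 − 8 = 1, and the invariant factors of ∂_1 are all 1, so H_0 = Z.
  H_1: rank ker ∂_1 − rank ∂_2 = (27 − 8) − 18 = 1, and ∂_2 has invariant factor 2 > 1, so H_1 = Z ⊕ Z/2.
  H_2: rank ker ∂_2 − rank ∂_3 = (18 − 18) − 0 = 0, and there is no ∂_3, so H_2 = 0.

H_0 ≅ Z,  H_1 ≅ Z ⊕ Z/2,  H_2 = 0.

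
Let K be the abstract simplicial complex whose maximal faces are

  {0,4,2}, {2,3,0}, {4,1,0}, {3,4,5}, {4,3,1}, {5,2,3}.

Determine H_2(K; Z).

H_2 = 0.

K has 6 vertices, 12 edges, 6 triangles.
rank ∂_2 = 6, rank ∂_3 = 0 ⇒ b_2 = 6 − 6 − 0 = 0. So H_2 = 0.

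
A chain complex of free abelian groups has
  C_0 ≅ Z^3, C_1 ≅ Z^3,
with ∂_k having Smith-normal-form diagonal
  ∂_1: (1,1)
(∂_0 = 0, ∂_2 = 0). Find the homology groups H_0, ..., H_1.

H_0: b_0 = 3 − 0 − 2 = 1; torsion from ∂_1 factors > 1: none. So H_0 ≅ Z.
H_1: b_1 = 3 − 2 − 0 = 1; torsion from ∂_2 factors > 1: none. So H_1 ≅ Z.

H_0 ≅ Z,  H_1 ≅ Z.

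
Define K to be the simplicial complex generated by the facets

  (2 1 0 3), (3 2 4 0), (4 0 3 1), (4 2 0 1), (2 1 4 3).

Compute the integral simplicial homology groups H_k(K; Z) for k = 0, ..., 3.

Fix the vertex order 0 < 1 < 2 < 3 < 4 and write every simplex with vertices in increasing order. Then dim K = 3 and the simplices of K are:

  0-simplices (5): [0], [1], [2], [3], [4]
  1-simplices (10): [0,1], [0,2], [0,3], [0,4], [1,2], [1,3], [1,4], [2,3], [2,4], [3,4]
  2-simplices (10): [0,1,2], [0,1,3], [0,1,4], [0,2,3], [0,2,4], [0,3,4], [1,2,3], [1,2,4], [1,3,4], [2,3,4]
  3-simplices (5): [0,1,2,3], [0,1,2,4], [0,1,3,4], [0,2,3,4], [1,2,3,4]

Hence C_0 ≅ Z^5, C_1 ≅ Z^10, C_2 ≅ Z^10, C_3 ≅ Z^5.

Boundary ∂_1: C_1 → C_0 is given by ∂[p,q] = [q] − [p]. For instance
  ∂[0,1] = [1] − [0].
The 5×10 boundary matrix has rank 4 and Smith normal form diag(1,1,1,1).

Boundary ∂_2: C_2 → C_1 maps a triangle to the signed sum of its edges. For instance
  ∂[1,2,4] = [2,4] − [1,4] + [1,2],
  ∂[1,2,3] = [2,3] − [1,3] + [1,2].
The 10×10 boundary matrix has rank 6 and Smith normal form diag(1,1,1,1,1,1).

∂_3: C_3 → C_2 sends each 3-simplex σ to the alternating sum Σ_i (−1)^i (σ with its i-th vertex removed). For instance
  ∂[1,2,3,4] = [2,3,4] − [1,3,4] + [1,2,4] − [1,2,3],
  ∂[0,1,2,3] = [1,2,3] − [0,2,3] + [0,1,3] − [0,1,2].
This gives a 10×5 integer matrix of rank 4; reducing to Smith normal form yields diagonal entries (1,1,1,1).

Now H_k = ker ∂_k / im ∂_{k+1}, so:

  H_0: rank C_0 − rank ∂_1 = 5 − 4 = 1, and the invariant factors of ∂_1 are all 1, so H_0 ≅ Z.
  H_1: rank ker ∂_1 − rank ∂_2 = (10 − 4) − 6 = 0, and the invariant factors of ∂_2 are all 1, so H_1 ≅ 0.
  H_2: rank ker ∂_2 − rank ∂_3 = (10 − 6) − 4 = 0, and the invariant factors of ∂_3 are all 1, so H_2 ≅ 0.
  H_3: rank ker ∂_3 − rank ∂_4 = (5 − 4) − 0 = 1, and there is no ∂_4, so H_3 ≅ Z.

(K is a triangulation of the 3-sphere S^3.)

H_0 ≅ Z,  H_1 = 0,  H_2 = 0,  H_3 ≅ Z.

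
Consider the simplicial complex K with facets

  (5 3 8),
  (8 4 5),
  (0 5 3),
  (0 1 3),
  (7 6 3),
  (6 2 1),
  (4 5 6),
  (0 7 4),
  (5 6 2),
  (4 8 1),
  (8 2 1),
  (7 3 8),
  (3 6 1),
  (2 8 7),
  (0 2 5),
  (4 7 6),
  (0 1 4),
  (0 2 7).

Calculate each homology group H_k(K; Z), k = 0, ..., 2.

H_0 ≅ Z,  H_1 ≅ Z^2,  H_2 ≅ Z.

Take the total order 0 < 1 < 2 < 3 < 4 < 5 < 6 < 7 < 8 on the vertex set. Then K (dimension 2) consists of the simplices:

  0-simplices (9): [0], [1], [2], [3], [4], [5], [6], [7], [8]
  1-simplices (27): (27 of them)
  2-simplices (18): [0,1,3], [0,1,4], [0,2,5], [0,2,7], [0,3,5], [0,4,7], [1,2,6], [1,2,8], [1,3,6], [1,4,8], [2,5,6], [2,7,8], [3,5,8], [3,6,7], [3,7,8], [4,5,6], [4,5,8], [4,6,7]

giving chain groups C_0 ≅ Z^9, C_1 ≅ Z^27, C_2 ≅ Z^18.

∂_1: C_1 → C_0 maps an edge to its endpoints' difference, ∂[p,q] = q − p. For instance
  ∂[3,6] = [6] − [3].
As a 9×27 matrix over Z this has rank 8, with invariant factors (1,1,1,1,1,1,1,1).

The boundary map ∂_2: C_2 → C_1 acts by ∂[p,q,r] = [q,r] − [p,r] + [p,q]. For instance
  ∂[0,1,4] = [1,4] − [0,4] + [0,1],
  ∂[0,2,5] = [2,5] − [0,5] + [0,2].
The resulting 27×18 matrix has rank 17, and its Smith normal form has invariant factors (1,1,1,1,1,1,1,1,1,1,1,1,1,1,1,1,1).

Computing H_k = (kernel of ∂_k) / (image of ∂_{k+1}):

  H_0: rank C_0 − rank ∂_1 = 9 − 8 = 1, and the invariant factors of ∂_1 are all 1, so H_0 ≅ Z.
  H_1: rank ker ∂_1 − rank ∂_2 = (27 − 8) − 17 = 2, and the invariant factors of ∂_2 are all 1, so H_1 ≅ Z^2.
  H_2: rank ker ∂_2 − rank ∂_3 = (18 − 17) − 0 = 1, and there is no ∂_3, so H_2 ≅ Z.

As a check, the Euler characteristic is 9 − 27 + 18 = 0, which agrees with 1 − 2 + 1 = 0.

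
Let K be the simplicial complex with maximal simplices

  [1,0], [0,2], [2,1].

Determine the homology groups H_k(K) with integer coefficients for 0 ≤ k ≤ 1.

H_0 = Z,  H_1 = Z.

We work with the vertex ordering 0 < 1 < 2. The simplices of K, each written with vertices in increasing order, are:

  0-simplices (3): [0], [1], [2]
  1-simplices (3): [0,1], [0,2], [1,2]

giving chain groups C_0 ≅ Z^3, C_1 ≅ Z^3.

Boundary ∂_1: C_1 → C_0 maps an edge to its endpoints' difference, ∂[p,q] = q − p. For instance
  ∂[0,2] = [2] − [0].
This gives a 3×3 integer matrix of rank 2; reducing to Smith normal form yields diagonal entries (1,1).

Computing H_k = (kernel of ∂_k) / (image of ∂_{k+1}):

  H_0: rank C_0 − rank ∂_1 = 3 − 2 = 1, and the invariant factors of ∂_1 are all 1, so H_0 ≅ Z.
  H_1: rank ker ∂_1 − rank ∂_2 = (3 − 2) − 0 = 1, and there is no ∂_2, so H_1 ≅ Z.

As a check, the Euler characteristic is 3 − 3 = 0, which agrees with 1 − 1 = 0.
(K is a triangulation of the circle S^1.)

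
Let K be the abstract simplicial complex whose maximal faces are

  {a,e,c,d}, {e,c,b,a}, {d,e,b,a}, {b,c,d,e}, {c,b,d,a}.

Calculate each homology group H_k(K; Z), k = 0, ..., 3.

We work with the vertex ordering a < b < c < d < e. The simplices of K, each written with vertices in increasing order, are:

  0-simplices (5): a, b, c, d, e
  1-simplices (10): ab, ac, ad, ae, bc, bd, be, cd, ce, de
  2-simplices (10): abc, abd, abe, acd, ace, ade, bcd, bce, bde, cde
  3-simplices (5): abcd, abce, abde, acde, bcde

Hence C_0 ≅ Z^5, C_1 ≅ Z^10, C_2 ≅ Z^10, C_3 ≅ Z^5.

Boundary ∂_1: C_1 → C_0 is given by ∂[p,q] = [q] − [p]. For instance
  ∂ad = d − a.
The 5×10 boundary matrix has rank 4 and Smith normal form diag(1,1,1,1).

Boundary ∂_2: C_2 → C_1 sends each 2-simplex [p,q,r] to [q,r] − [p,r] + [p,q]. For instance
  ∂abc = bc − ac + ab,
  ∂abd = bd − ad + ab.
This gives a 10×10 integer matrix of rank 6; reducing to Smith normal form yields diagonal entries (1,1,1,1,1,1).

Boundary ∂_3: C_3 → C_2 sends each 3-simplex σ to the alternating sum Σ_i (−1)^i (σ with its i-th vertex removed). For instance
  ∂abde = bde − ade + abe − abd,
  ∂acde = cde − ade + ace − acd.
As a 10×5 matrix over Z this has rank 4, with invariant factors (1,1,1,1).

Computing H_k = (kernel of ∂_k) / (image of ∂_{k+1}):

  H_0: rank C_0 − rank ∂_1 = 5 − 4 = 1, and the invariant factors of ∂_1 are all 1, so H_0 ≅ Z.
  H_1: rank ker ∂_1 − rank ∂_2 = (10 − 4) − 6 = 0, and the invariant factors of ∂_2 are all 1, so H_1 ≅ 0.
  H_2: rank ker ∂_2 − rank ∂_3 = (10 − 6) − 4 = 0, and the invariant factors of ∂_3 are all 1, so H_2 ≅ 0.
  H_3: rank ker ∂_3 − rank ∂_4 = (5 − 4) − 0 = 1, and there is no ∂_4, so H_3 ≅ Z.

H_0 ≅ Z,  H_1 = 0,  H_2 = 0,  H_3 ≅ Z.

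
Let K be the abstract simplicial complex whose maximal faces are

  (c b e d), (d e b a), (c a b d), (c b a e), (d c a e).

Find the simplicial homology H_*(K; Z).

Take the total order a < b < c < d < e on the vertex set. Then K (dimension 3) consists of the simplices:

  0-simplices (5): a, b, c, d, e
  1-simplices (10): ab, ac, ad, ae, bc, bd, be, cd, ce, de
  2-simplices (10): abc, abd, abe, acd, ace, ade, bcd, bce, bde, cde
  3-simplices (5): abcd, abce, abde, acde, bcde

so the chain groups are C_0 ≅ Z^5, C_1 ≅ Z^10, C_2 ≅ Z^10, C_3 ≅ Z^5.

The boundary map ∂_1: C_1 → C_0 sends each edge [p,q] (with p < q) to q − p. For instance
  ∂be = e − b.
This gives a 5×10 integer matrix of rank 4; reducing to Smith normal form yields diagonal entries (1,1,1,1).

The boundary map ∂_2: C_2 → C_1 maps a triangle to the signed sum of its edges. For instance
  ∂abe = be − ae + ab,
  ∂ade = de − ae + ad.
As a 10×10 matrix over Z this has rank 6, with invariant factors (1,1,1,1,1,1).

Boundary ∂_3: C_3 → C_2 sends each 3-simplex σ to the alternating sum Σ_i (−1)^i (σ with its i-th vertex removed). For instance
  ∂acde = cde − ade + ace − acd,
  ∂abde = bde − ade + abe − abd.
The resulting 10×5 matrix has rank 4, and its Smith normal form has invariant factors (1,1,1,1).

Computing H_k = (kernel of ∂_k) / (image of ∂_{k+1}):

  H_0: rank C_0 − rank ∂_1 = 5 − 4 = 1, and the invariant factors of ∂_1 are all 1, so H_0 = Z.
  H_1: rank ker ∂_1 − rank ∂_2 = (10 − 4) − 6 = 0, and the invariant factors of ∂_2 are all 1, so H_1 = 0.
  H_2: rank ker ∂_2 − rank ∂_3 = (10 − 6) − 4 = 0, and the invariant factors of ∂_3 are all 1, so H_2 = 0.
  H_3: rank ker ∂_3 − rank ∂_4 = (5 − 4) − 0 = 1, and there is no ∂_4, so H_3 = Z.

H_0 = Z,  H_1 = 0,  H_2 = 0,  H_3 = Z.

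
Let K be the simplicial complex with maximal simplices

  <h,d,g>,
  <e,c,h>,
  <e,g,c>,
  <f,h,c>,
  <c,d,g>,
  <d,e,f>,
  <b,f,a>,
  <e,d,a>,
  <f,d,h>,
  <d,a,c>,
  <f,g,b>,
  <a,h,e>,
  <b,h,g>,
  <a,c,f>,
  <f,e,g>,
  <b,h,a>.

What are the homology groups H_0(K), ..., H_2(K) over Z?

We work with the vertex ordering a < b < c < d < e < f < g < h. The simplices of K, each written with vertices in increasing order, are:

  0-simplices (8): a, b, c, d, e, f, g, h
  1-simplices (24): ab, ac, ad, ae, af, ah, bf, bg, bh, cd, ce, cf, cg, ch, de, df, dg, dh, ef, eg, eh, fg, fh, gh
  2-simplices (16): abf, abh, acd, acf, ade, aeh, bfg, bgh, cdg, ceg, ceh, cfh, def, dfh, dgh, efg

so the chain groups are C_0 ≅ Z^8, C_1 ≅ Z^24, C_2 ≅ Z^16.

The boundary map ∂_1: C_1 → C_0 sends each edge [p,q] (with p < q) to q − p.
The 8×24 boundary matrix has rank 7 and Smith normal form diag(1,1,1,1,1,1,1).

The boundary map ∂_2: C_2 → C_1 acts by ∂[p,q,r] = [q,r] − [p,r] + [p,q]. For instance
  ∂dgh = gh − dh + dg,
  ∂def = ef − df + de.
The resulting 24×16 matrix has rank 15, and its Smith normal form has invariant factors (1,1,1,1,1,1,1,1,1,1,1,1,1,1,1).

From H_k ≅ ker(∂_k) / im(∂_{k+1}) we obtain:

  H_0: rank C_0 − rank ∂_1 = 8 − 7 = 1, and the invariant factors of ∂_1 are all 1, so H_0 = Z.
  H_1: rank ker ∂_1 − rank ∂_2 = (24 − 7) − 15 = 2, and the invariant factors of ∂_2 are all 1, so H_1 = Z^2.
  H_2: rank ker ∂_2 − rank ∂_3 = (16 − 15) − 0 = 1, and there is no ∂_3, so H_2 = Z.

(K is a triangulation of the torus T^2.)

H_0 ≅ Z,  H_1 ≅ Z^2,  H_2 ≅ Z.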